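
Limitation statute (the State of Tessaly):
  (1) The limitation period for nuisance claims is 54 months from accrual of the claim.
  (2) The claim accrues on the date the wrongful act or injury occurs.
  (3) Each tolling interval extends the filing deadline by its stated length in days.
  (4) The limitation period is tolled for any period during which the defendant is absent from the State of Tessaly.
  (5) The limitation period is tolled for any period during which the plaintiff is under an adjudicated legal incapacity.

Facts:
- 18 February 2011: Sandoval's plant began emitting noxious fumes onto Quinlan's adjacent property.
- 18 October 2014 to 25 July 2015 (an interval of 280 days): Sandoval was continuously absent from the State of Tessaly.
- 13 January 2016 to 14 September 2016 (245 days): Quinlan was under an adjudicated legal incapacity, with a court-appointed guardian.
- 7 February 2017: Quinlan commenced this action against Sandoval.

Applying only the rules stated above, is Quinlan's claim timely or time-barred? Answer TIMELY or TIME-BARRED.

TIME-BARRED

The limitation period began to run on 18 February 2011.
Adding the 54 months base period to 18 February 2011 gives a deadline of 18 August 2015, before any tolling.
The period was tolled for 280 days by the defendant's absence from the jurisdiction (18 October 2014 to 25 July 2015), pushing the deadline to 24 May 2016.
The period was tolled for 245 days by the plaintiff's legal incapacity (13 January 2016 to 14 September 2016), pushing the deadline to 24 January 2017.
The 7 February 2017 filing falls after the 24 January 2017 deadline; the claim is time-barred.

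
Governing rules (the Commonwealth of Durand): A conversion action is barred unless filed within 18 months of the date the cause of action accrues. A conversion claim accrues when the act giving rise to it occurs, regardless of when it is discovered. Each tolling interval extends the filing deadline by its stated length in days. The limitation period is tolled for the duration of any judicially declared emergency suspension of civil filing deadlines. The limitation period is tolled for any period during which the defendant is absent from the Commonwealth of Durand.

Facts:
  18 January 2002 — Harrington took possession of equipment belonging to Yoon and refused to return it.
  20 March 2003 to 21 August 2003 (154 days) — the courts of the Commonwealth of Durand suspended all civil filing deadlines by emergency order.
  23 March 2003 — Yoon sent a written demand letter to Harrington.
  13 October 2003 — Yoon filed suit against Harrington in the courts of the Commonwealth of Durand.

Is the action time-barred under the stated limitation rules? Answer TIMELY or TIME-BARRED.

The claim accrued on 18 January 2002, when the wrongful act occurred.
The untolled deadline — 18 months after 18 January 2002 — is 18 July 2003.
Because the emergency suspension of filing deadlines ran from 20 March 2003 to 21 August 2003, the deadline is extended by 154 days to 19 December 2003.
Nothing else in the chronology tolls or restarts the period.
The 13 October 2003 filing precedes the 19 December 2003 deadline; the claim is timely.

TIMELY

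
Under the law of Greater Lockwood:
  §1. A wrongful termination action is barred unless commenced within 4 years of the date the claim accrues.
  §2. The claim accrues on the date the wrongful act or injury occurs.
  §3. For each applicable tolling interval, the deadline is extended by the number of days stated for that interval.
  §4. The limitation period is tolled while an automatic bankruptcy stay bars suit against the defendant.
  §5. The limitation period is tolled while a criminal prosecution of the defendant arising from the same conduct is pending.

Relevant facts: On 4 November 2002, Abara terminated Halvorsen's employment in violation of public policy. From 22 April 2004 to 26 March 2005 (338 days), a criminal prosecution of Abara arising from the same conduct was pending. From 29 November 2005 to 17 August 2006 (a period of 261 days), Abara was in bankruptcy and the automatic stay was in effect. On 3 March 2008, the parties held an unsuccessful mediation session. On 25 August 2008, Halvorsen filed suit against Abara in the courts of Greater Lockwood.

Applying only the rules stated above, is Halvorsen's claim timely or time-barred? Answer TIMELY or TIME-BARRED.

The claim accrued on 4 November 2002, when the wrongful act occurred.
4 years from 4 November 2002 is 4 November 2006.
Because the pending criminal prosecution ran from 22 April 2004 to 26 March 2005, the deadline is extended by 338 days to 8 October 2007.
The automatic bankruptcy stay from 29 November 2005 to 17 August 2006 tolled the period for 261 days, extending the deadline to 25 June 2008.
Nothing else in the chronology tolls or restarts the period.
Filing on 25 August 2008 missed the 25 June 2008 deadline — the action is time-barred.

TIME-BARRED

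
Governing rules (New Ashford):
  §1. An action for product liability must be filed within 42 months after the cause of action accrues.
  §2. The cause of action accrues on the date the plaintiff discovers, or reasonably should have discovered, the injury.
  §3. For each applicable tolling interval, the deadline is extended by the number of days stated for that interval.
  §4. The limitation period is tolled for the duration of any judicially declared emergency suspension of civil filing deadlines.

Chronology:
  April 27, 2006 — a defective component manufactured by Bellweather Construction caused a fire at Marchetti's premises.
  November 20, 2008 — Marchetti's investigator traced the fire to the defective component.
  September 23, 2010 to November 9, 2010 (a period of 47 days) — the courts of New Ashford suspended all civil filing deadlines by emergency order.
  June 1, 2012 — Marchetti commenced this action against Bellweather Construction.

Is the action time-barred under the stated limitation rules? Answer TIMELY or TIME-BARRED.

Accrual is tied to discovery, so the period began on November 20, 2008 rather than on April 27, 2006 when the act occurred.
42 months from November 20, 2008 is May 20, 2012.
The period was tolled for 47 days by the emergency suspension of filing deadlines (September 23, 2010 to November 9, 2010), pushing the deadline to July 6, 2012.
Filing on June 1, 2012 beat the July 6, 2012 deadline — the action is timely.

TIMELY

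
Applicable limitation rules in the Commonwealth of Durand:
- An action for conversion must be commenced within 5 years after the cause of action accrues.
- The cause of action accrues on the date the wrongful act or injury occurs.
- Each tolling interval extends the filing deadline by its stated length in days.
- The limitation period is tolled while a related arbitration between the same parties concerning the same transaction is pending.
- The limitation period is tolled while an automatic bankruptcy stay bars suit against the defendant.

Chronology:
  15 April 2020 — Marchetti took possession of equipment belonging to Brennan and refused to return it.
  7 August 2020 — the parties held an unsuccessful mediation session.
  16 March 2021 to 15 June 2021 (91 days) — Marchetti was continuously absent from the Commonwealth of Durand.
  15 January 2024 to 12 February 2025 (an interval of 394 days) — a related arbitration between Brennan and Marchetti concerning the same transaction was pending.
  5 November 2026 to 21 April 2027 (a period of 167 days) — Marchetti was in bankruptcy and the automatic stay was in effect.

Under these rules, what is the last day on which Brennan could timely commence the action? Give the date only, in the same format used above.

The limitation period began to run on 15 April 2020.
Adding the 5 years base period to 15 April 2020 gives a deadline of 15 April 2025, before any tolling.
The period was tolled for 394 days by the pending related arbitration (15 January 2024 to 12 February 2025), pushing the deadline to 14 May 2026.
The automatic bankruptcy stay from 5 November 2026 to 21 April 2027 began after the period had already run on 14 May 2026, so it has no tolling effect.
The defendant's absence from the jurisdiction from 16 March 2021 to 15 June 2021 does not toll the period, because no stated rule makes the defendant's absence a tolling event.
Nothing else in the chronology tolls or restarts the period.

14 May 2026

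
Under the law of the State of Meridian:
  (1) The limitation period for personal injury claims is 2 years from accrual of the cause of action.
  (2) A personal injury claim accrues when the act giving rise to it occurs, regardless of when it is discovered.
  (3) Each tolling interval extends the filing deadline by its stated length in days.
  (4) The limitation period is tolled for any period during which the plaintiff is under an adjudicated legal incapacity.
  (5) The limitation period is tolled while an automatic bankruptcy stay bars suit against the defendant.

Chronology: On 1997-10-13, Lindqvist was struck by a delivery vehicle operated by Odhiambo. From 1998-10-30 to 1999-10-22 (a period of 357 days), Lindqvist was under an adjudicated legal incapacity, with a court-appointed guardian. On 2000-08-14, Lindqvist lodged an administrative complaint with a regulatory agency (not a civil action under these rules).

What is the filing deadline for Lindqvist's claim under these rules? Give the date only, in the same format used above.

2000-10-04

The limitation period began to run on 1997-10-13.
2 years from 1997-10-13 is 1999-10-13.
Because the plaintiff's legal incapacity ran from 1998-10-30 to 1999-10-22, the deadline is extended by 357 days to 2000-10-04.
Nothing else in the chronology tolls or restarts the period.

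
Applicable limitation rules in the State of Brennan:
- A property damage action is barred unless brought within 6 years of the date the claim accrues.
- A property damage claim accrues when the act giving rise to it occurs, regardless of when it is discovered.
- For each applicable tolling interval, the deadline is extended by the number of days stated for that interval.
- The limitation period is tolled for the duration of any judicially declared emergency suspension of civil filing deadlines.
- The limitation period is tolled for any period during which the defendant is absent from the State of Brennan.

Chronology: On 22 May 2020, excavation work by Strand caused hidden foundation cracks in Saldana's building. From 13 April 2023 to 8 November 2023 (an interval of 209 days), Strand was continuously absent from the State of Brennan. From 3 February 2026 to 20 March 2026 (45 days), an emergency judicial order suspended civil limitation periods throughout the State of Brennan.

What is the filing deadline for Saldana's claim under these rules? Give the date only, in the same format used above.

31 January 2027

The limitation period began to run on 22 May 2020.
6 years from 22 May 2020 is 22 May 2026.
Because the defendant's absence from the jurisdiction ran from 13 April 2023 to 8 November 2023, the deadline is extended by 209 days to 17 December 2026.
The emergency suspension of filing deadlines from 3 February 2026 to 20 March 2026 tolled the period for 45 days, extending the deadline to 31 January 2027.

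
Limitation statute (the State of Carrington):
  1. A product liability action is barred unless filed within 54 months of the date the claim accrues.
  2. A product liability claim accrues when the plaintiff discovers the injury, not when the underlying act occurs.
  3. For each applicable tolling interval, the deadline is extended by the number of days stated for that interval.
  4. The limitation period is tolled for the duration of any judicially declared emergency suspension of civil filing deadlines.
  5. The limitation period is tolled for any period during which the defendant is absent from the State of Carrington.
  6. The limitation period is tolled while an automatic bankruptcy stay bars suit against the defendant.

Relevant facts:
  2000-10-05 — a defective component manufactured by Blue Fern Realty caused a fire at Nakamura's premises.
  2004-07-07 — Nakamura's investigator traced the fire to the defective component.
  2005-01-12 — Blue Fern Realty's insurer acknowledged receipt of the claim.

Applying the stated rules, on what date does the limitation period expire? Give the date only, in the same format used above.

2009-01-07

Accrual is tied to discovery, so the period began on 2004-07-07 rather than on 2000-10-05 when the act occurred.
54 months from 2004-07-07 is 2009-01-07.
The other events in the timeline have no effect on the limitation period under the stated rules.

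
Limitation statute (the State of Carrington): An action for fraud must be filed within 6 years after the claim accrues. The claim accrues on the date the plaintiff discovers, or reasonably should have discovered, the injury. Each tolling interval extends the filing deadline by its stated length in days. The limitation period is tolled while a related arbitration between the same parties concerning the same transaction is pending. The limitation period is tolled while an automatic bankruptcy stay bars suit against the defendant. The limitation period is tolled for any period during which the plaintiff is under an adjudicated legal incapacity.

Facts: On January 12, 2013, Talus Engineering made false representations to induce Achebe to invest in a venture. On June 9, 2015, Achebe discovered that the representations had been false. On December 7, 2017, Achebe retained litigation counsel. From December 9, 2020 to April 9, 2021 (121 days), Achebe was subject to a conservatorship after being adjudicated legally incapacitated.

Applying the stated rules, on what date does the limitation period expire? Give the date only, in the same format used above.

October 8, 2021

The claim did not accrue until Achebe discovered the injury on June 9, 2015; the January 12, 2013 act date does not start the clock under the stated rule.
The untolled deadline — 6 years after June 9, 2015 — is June 9, 2021.
Because the plaintiff's legal incapacity ran from December 9, 2020 to April 9, 2021, the deadline is extended by 121 days to October 8, 2021.
Nothing else in the chronology tolls or restarts the period.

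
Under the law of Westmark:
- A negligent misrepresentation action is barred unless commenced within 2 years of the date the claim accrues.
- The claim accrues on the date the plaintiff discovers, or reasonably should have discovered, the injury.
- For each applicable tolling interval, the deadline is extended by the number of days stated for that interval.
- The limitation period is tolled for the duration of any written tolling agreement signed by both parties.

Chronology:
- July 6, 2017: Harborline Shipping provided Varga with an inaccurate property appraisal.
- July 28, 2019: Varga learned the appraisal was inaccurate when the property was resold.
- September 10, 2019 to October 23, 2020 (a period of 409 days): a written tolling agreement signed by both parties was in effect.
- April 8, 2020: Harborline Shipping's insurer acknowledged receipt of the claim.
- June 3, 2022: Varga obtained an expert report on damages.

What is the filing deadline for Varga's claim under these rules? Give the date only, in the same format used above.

Accrual is tied to discovery, so the period began on July 28, 2019 rather than on July 6, 2017 when the act occurred.
2 years from July 28, 2019 is July 28, 2021.
The period was tolled for 409 days by the written tolling agreement (September 10, 2019 to October 23, 2020), pushing the deadline to September 10, 2022.
Nothing else in the chronology tolls or restarts the period.

September 10, 2022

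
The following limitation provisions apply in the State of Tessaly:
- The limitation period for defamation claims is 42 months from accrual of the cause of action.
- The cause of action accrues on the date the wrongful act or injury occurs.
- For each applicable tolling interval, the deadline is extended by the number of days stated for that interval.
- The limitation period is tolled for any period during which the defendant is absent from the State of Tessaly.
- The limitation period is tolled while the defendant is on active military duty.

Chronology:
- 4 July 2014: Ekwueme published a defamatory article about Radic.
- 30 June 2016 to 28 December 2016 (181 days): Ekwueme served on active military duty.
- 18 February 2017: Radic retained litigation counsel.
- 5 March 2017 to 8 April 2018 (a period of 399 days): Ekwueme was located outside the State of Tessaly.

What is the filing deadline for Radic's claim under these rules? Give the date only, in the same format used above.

The cause of action accrued on 4 July 2014, the date of the act.
42 months from 4 July 2014 is 4 January 2018.
The defendant's active military service from 30 June 2016 to 28 December 2016 tolled the period for 181 days, extending the deadline to 4 July 2018.
The defendant's absence from the jurisdiction from 5 March 2017 to 8 April 2018 tolled the period for 399 days, extending the deadline to 7 August 2019.
The other events in the timeline have no effect on the limitation period under the stated rules.

7 August 2019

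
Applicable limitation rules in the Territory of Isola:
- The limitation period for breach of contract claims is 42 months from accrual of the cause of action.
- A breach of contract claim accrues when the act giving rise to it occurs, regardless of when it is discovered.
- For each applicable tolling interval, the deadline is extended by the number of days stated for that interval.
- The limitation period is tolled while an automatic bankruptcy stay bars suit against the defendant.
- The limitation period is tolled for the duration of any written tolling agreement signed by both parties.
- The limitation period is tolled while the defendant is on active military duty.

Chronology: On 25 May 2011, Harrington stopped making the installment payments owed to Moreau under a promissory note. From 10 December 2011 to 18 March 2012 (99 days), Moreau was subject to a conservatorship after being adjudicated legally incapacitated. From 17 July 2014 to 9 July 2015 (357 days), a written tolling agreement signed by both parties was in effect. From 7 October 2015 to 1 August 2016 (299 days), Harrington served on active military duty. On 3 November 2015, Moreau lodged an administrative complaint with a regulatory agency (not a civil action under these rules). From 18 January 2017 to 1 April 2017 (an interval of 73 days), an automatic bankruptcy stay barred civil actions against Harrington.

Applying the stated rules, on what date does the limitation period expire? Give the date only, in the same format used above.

11 September 2016

The claim accrued on 25 May 2011, when the wrongful act occurred.
The untolled deadline — 42 months after 25 May 2011 — is 25 November 2014.
Because the written tolling agreement ran from 17 July 2014 to 9 July 2015, the deadline is extended by 357 days to 17 November 2015.
The period was tolled for 299 days by the defendant's active military service (7 October 2015 to 1 August 2016), pushing the deadline to 11 September 2016.
The automatic bankruptcy stay starting 18 January 2017 came too late — the period had run on 11 September 2016 — and so does not extend the deadline.
No stated provision tolls the period for the plaintiff's incapacity, so the interval from 10 December 2011 to 18 March 2012 has no effect on the deadline.
None of the other events listed affects the running of the period under the stated rules.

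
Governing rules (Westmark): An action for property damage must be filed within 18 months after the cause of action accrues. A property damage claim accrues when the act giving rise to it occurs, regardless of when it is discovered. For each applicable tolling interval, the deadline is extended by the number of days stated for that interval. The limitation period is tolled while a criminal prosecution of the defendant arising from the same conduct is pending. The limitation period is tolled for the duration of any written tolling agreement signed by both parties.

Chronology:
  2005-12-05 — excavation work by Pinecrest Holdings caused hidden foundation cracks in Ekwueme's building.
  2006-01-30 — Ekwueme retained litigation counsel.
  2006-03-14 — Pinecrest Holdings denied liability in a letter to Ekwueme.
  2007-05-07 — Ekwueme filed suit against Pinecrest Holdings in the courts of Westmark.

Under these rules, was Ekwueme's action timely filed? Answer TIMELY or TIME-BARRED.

The claim accrued on 2005-12-05, when the wrongful act occurred.
18 months from 2005-12-05 is 2007-06-05.
Nothing else in the chronology tolls or restarts the period.
The 2007-05-07 filing precedes the 2007-06-05 deadline; the claim is timely.

TIMELY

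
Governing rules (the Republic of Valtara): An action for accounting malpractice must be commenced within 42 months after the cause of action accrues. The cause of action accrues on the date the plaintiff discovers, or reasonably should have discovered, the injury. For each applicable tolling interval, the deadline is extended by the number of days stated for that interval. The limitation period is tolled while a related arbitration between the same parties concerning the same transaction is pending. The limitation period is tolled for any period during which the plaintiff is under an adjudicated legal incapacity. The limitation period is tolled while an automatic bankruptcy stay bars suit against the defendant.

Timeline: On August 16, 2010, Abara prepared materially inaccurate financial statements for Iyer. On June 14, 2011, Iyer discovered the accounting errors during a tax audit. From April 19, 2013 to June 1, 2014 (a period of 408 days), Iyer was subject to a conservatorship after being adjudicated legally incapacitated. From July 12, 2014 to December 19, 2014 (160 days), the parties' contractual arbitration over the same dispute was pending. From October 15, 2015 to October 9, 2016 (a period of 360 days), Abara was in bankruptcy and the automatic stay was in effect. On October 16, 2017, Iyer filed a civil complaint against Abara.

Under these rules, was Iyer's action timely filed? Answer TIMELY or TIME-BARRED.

Accrual is tied to discovery, so the period began on June 14, 2011 rather than on August 16, 2010 when the act occurred.
The untolled deadline — 42 months after June 14, 2011 — is December 14, 2014.
The period was tolled for 408 days by the plaintiff's legal incapacity (April 19, 2013 to June 1, 2014), pushing the deadline to January 26, 2016.
The pending related arbitration from July 12, 2014 to December 19, 2014 tolled the period for 160 days, extending the deadline to July 4, 2016.
The period was tolled for 360 days by the automatic bankruptcy stay (October 15, 2015 to October 9, 2016), pushing the deadline to June 29, 2017.
Iyer filed on October 16, 2017, after the June 29, 2017 deadline, so the action is time-barred.

TIME-BARRED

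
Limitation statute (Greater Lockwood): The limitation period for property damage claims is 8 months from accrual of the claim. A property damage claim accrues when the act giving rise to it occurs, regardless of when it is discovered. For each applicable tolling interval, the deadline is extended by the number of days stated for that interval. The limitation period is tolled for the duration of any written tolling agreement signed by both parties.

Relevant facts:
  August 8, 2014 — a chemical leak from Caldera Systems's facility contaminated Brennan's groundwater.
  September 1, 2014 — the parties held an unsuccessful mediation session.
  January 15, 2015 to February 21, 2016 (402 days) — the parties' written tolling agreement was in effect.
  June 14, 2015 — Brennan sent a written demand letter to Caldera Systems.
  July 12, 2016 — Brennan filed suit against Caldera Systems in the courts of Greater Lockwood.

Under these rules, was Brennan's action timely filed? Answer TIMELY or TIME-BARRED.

TIME-BARRED

The claim accrued on August 8, 2014, when the wrongful act occurred.
The untolled deadline — 8 months after August 8, 2014 — is April 8, 2015.
The period was tolled for 402 days by the written tolling agreement (January 15, 2015 to February 21, 2016), pushing the deadline to May 14, 2016.
The other events in the timeline have no effect on the limitation period under the stated rules.
The July 12, 2016 filing falls after the May 14, 2016 deadline; the claim is time-barred.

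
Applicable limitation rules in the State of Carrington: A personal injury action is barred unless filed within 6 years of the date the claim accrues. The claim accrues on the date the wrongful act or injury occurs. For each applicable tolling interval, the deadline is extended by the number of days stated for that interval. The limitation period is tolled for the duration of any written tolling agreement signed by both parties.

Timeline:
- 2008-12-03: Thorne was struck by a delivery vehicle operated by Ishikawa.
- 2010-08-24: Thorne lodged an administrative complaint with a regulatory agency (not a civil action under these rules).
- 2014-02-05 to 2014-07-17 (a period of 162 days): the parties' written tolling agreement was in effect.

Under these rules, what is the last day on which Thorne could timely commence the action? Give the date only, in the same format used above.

The claim accrued on 2008-12-03, when the wrongful act occurred.
6 years from 2008-12-03 is 2014-12-03.
The written tolling agreement from 2014-02-05 to 2014-07-17 tolled the period for 162 days, extending the deadline to 2015-05-14.
Nothing else in the chronology tolls or restarts the period.

2015-05-14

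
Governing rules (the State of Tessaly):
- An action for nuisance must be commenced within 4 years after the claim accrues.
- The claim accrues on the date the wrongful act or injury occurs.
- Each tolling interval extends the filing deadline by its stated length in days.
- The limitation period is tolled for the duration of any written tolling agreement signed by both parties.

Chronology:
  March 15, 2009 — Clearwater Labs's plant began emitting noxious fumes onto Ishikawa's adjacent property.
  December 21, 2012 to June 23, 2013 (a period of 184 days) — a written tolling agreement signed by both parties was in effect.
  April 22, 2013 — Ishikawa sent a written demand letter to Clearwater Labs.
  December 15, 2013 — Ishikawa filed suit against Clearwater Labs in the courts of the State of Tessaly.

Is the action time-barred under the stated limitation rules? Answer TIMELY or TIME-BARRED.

TIME-BARRED

The claim accrued on March 15, 2009, the date of the act.
The untolled deadline — 4 years after March 15, 2009 — is March 15, 2013.
The period was tolled for 184 days by the written tolling agreement (December 21, 2012 to June 23, 2013), pushing the deadline to September 15, 2013.
The other events in the timeline have no effect on the limitation period under the stated rules.
Filing on December 15, 2013 missed the September 15, 2013 deadline — the action is time-barred.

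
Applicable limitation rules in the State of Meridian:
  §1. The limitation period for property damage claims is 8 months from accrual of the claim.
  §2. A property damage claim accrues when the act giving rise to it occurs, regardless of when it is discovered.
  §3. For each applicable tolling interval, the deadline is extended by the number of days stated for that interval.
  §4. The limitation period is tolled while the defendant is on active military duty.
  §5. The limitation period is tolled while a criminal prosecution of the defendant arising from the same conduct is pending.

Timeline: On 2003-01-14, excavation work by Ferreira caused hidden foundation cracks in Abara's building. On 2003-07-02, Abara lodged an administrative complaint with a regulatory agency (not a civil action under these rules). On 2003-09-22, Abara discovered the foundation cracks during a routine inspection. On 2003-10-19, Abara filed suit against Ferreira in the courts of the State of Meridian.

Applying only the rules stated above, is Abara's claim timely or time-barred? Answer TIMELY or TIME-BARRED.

Accrual is governed by the date of the act, so the period began to run on 2003-01-14; the later discovery on 2003-09-22 is irrelevant under the stated rule.
8 months from 2003-01-14 is 2003-09-14.
Nothing else in the chronology tolls or restarts the period.
Abara filed on 2003-10-19, after the 2003-09-14 deadline, so the action is time-barred.

TIME-BARRED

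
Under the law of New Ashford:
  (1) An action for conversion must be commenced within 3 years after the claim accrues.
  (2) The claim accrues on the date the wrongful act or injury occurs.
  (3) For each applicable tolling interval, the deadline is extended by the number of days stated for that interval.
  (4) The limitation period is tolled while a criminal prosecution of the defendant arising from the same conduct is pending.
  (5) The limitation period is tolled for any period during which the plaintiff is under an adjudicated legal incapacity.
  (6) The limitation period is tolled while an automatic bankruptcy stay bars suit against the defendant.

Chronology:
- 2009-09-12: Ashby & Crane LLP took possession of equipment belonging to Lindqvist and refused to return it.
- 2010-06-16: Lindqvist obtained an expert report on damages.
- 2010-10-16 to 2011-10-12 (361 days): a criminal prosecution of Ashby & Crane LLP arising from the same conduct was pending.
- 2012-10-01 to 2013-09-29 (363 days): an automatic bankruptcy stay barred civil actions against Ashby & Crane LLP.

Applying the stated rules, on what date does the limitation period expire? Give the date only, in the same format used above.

2014-09-06

The claim accrued on 2009-09-12, the date of the act.
The untolled deadline — 3 years after 2009-09-12 — is 2012-09-12.
The pending criminal prosecution from 2010-10-16 to 2011-10-12 tolled the period for 361 days, extending the deadline to 2013-09-08.
Because the automatic bankruptcy stay ran from 2012-10-01 to 2013-09-29, the deadline is extended by 363 days to 2014-09-06.
None of the other events listed affects the running of the period under the stated rules.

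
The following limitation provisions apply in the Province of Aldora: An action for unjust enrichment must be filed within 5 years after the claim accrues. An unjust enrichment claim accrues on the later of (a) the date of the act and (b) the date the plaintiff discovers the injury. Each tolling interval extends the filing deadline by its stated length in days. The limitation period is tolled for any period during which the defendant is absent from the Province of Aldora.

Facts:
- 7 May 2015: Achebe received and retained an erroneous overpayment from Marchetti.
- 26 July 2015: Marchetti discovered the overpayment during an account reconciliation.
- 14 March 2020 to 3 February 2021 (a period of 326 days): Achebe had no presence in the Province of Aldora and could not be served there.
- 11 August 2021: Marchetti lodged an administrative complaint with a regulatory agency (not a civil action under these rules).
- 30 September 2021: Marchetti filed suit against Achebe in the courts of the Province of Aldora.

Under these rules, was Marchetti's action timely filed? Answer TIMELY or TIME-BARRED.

TIME-BARRED

Because discovery on 26 July 2015 post-dates the 7 May 2015 act, accrual under the later-of rule falls on 26 July 2015.
5 years from 26 July 2015 is 26 July 2020.
The defendant's absence from the jurisdiction from 14 March 2020 to 3 February 2021 tolled the period for 326 days, extending the deadline to 17 June 2021.
Nothing else in the chronology tolls or restarts the period.
The 30 September 2021 filing falls after the 17 June 2021 deadline; the claim is time-barred.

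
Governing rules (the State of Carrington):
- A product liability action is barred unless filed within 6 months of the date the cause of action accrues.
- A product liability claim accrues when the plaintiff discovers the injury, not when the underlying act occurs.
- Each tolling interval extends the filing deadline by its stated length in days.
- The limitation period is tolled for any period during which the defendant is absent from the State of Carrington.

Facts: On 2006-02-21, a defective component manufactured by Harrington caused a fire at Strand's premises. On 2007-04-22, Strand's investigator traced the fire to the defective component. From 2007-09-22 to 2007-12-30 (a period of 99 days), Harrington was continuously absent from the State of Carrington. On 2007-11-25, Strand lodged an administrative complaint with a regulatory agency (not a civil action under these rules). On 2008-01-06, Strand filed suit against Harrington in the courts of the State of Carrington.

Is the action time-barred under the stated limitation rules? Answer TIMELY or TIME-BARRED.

Accrual is tied to discovery, so the period began on 2007-04-22 rather than on 2006-02-21 when the act occurred.
Adding the 6 months base period to 2007-04-22 gives a deadline of 2007-10-22, before any tolling.
Because the defendant's absence from the jurisdiction ran from 2007-09-22 to 2007-12-30, the deadline is extended by 99 days to 2008-01-29.
Nothing else in the chronology tolls or restarts the period.
The 2008-01-06 filing precedes the 2008-01-29 deadline; the claim is timely.

TIMELY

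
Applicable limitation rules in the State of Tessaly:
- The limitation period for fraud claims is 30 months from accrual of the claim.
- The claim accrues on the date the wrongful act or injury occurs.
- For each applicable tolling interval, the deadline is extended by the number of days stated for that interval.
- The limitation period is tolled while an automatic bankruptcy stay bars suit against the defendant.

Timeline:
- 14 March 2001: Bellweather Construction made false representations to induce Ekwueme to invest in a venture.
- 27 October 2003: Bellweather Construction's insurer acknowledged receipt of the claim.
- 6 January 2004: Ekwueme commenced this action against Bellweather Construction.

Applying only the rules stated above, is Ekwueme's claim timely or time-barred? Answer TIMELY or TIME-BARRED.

TIME-BARRED

The claim accrued on 14 March 2001, the date of the act.
The untolled deadline — 30 months after 14 March 2001 — is 14 September 2003.
Nothing else in the chronology tolls or restarts the period.
Ekwueme filed on 6 January 2004, after the 14 September 2003 deadline, so the action is time-barred.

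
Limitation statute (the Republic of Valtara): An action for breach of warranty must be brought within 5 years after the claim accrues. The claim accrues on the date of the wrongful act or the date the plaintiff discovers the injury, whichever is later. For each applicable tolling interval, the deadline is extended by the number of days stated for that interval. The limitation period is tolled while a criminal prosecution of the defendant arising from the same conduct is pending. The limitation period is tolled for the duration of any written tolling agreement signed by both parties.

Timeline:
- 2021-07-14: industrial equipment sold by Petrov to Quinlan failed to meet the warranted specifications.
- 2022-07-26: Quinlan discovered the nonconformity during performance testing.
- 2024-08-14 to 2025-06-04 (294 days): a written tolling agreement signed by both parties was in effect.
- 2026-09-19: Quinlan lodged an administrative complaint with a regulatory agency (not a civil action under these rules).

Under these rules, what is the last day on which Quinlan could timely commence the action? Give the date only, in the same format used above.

The claim accrued on 2022-07-26 — the later of the 2021-07-14 act and the 2022-07-26 discovery.
5 years from 2022-07-26 is 2027-07-26.
Because the written tolling agreement ran from 2024-08-14 to 2025-06-04, the deadline is extended by 294 days to 2028-05-15.
The other events in the timeline have no effect on the limitation period under the stated rules.

2028-05-15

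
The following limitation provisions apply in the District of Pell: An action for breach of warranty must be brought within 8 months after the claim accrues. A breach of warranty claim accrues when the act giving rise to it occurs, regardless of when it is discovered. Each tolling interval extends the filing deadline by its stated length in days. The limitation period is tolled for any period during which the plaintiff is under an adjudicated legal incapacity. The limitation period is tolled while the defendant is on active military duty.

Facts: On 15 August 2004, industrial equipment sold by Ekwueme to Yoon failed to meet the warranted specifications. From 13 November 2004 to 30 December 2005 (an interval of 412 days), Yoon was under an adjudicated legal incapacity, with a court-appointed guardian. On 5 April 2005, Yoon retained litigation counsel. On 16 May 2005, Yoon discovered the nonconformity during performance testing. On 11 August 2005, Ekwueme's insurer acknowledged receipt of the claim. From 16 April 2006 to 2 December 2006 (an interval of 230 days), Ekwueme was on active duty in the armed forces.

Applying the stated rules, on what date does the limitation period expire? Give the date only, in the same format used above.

Accrual is governed by the date of the act, so the period began to run on 15 August 2004; the later discovery on 16 May 2005 is irrelevant under the stated rule.
8 months from 15 August 2004 is 15 April 2005.
The plaintiff's legal incapacity from 13 November 2004 to 30 December 2005 tolled the period for 412 days, extending the deadline to 1 June 2006.
Because the defendant's active military service ran from 16 April 2006 to 2 December 2006, the deadline is extended by 230 days to 17 January 2007.
The other events in the timeline have no effect on the limitation period under the stated rules.

17 January 2007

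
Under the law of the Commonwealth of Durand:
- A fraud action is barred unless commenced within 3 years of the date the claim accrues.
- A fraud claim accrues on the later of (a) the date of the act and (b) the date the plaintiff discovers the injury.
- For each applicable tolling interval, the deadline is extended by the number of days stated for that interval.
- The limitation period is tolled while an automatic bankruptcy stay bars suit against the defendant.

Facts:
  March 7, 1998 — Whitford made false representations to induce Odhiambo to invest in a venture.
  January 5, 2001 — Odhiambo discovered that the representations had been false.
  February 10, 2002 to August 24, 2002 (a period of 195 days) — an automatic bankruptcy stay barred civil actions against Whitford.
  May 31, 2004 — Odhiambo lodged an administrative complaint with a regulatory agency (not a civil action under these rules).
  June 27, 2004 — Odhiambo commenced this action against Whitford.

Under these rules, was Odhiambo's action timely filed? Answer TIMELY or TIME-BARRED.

Because discovery on January 5, 2001 post-dates the March 7, 1998 act, accrual under the later-of rule falls on January 5, 2001.
3 years from January 5, 2001 is January 5, 2004.
Because the automatic bankruptcy stay ran from February 10, 2002 to August 24, 2002, the deadline is extended by 195 days to July 18, 2004.
None of the other events listed affects the running of the period under the stated rules.
Filing on June 27, 2004 beat the July 18, 2004 deadline — the action is timely.

TIMELY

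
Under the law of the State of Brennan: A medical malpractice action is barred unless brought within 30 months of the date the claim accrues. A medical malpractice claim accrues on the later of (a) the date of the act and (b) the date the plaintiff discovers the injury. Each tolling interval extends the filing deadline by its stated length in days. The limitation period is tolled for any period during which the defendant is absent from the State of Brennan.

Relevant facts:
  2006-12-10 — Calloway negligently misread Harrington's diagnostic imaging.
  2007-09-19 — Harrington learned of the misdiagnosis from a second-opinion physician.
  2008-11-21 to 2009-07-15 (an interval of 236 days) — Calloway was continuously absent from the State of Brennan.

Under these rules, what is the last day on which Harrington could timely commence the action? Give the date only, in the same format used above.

2010-11-10

The claim accrued on 2007-09-19 — the later of the 2006-12-10 act and the 2007-09-19 discovery.
30 months from 2007-09-19 is 2010-03-19.
Because the defendant's absence from the jurisdiction ran from 2008-11-21 to 2009-07-15, the deadline is extended by 236 days to 2010-11-10.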